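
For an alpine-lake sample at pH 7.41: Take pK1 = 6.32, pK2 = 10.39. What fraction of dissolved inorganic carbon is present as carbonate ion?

α₂ = 0.000967

α₂ = 1 / (1 + [H⁺]/K2 + [H⁺]²/(K1K2)) = 1 / (1 + 10^+2.98 + 10^+1.89)
   = 1 / (1 + 954.99 + 77.625) = 1/1033.6 = 0.0009675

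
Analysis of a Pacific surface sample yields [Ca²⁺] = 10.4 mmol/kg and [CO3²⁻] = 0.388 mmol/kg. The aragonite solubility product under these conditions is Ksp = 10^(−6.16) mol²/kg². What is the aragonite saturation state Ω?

Ω = 5.83

Ksp = 10^(−6.16) = 6.918×10^-7
Ω = [Ca²⁺][CO3²⁻]/Ksp = (10.4×10^-3)(0.388×10^-3) / 6.918×10^-7 = 5.83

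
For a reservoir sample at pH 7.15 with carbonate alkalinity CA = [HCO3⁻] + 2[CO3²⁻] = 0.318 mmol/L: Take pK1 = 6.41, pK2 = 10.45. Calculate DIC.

CA = [HCO3⁻] + 2[CO3²⁻] = (α₁ + 2α₂)·DIC
At pH 7.15: [H⁺]/K1 = 10^-0.74 = 0.18197, K2/[H⁺] = 10^-3.30 = 0.00050119
α₁ = 1/(1 + 0.18197 + 0.00050119) = 1/1.1825 = 0.8457; α₂ = α₁·K2/[H⁺] = 0.0004238
α₁ + 2α₂ = 0.8465
DIC = CA / (α₁ + 2α₂) = 0.318 / 0.8465 = 0.376 mmol/L

DIC = 0.376 mmol/L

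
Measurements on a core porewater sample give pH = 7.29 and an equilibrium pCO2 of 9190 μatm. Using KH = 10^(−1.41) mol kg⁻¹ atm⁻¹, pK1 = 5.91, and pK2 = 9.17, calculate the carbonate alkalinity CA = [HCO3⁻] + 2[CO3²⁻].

[CO2*] = KH · pCO2 = 10^(−1.41) × 9190×10^-6 = 3.575×10^-4 mol/kg
α₀ = 1/(1 + K1/[H⁺] + K1K2/[H⁺]²) = 1/(1 + 10^+1.38 + 10^-0.50) = 0.03952
DIC = [CO2*]/α₀ = 3.575×10^-4 / 0.03952 = 9.047 mmol/kg
CA = (α₁ + 2α₂)·DIC = (0.9480 + 2×0.01250) × 9.047 = 8.80 mmol/kg

CA = 8.80 mmol/kg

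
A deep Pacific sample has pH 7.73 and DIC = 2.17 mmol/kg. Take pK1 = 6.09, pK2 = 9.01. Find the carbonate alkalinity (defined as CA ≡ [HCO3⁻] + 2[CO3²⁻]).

CA = [HCO3⁻] + 2[CO3²⁻] = (α₁ + 2α₂)·DIC
At pH 7.73: [H⁺]/K1 = 10^-1.64 = 0.022909, K2/[H⁺] = 10^-1.28 = 0.052481
α₁ = 1/(1 + 0.022909 + 0.052481) = 1/1.0754 = 0.9299; α₂ = α₁·K2/[H⁺] = 0.04880
α₁ + 2α₂ = 1.0275
CA = 1.0275 × 2.17 = 2.23 mmol/kg

CA = 2.23 mmol/kg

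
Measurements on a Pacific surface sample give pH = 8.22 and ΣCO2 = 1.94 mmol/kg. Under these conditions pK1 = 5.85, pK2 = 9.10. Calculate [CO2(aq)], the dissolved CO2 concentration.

α₀ = 1 / (1 + K1/[H⁺] + K1K2/[H⁺]²) = 1 / (1 + 10^+2.37 + 10^+1.49)
   = 1 / (1 + 234.42 + 30.903) = 1/266.33 = 0.003755
[CO2*] = α₀ × DIC = 0.003755 × 1.94 = 0.00728 mmol/kg = 7.28 μmol/kg

[CO2*] = 7.28 μmol/kg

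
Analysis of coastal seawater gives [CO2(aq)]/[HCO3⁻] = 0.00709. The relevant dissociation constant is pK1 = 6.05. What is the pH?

pH = 8.20

From K1 = [H⁺][HCO3⁻]/[CO2(aq)]:  pH = pK1 − log₁₀([CO2(aq)]/[HCO3⁻])
log₁₀(0.00709) = -2.149
pH = 6.05 − (-2.149) = 8.20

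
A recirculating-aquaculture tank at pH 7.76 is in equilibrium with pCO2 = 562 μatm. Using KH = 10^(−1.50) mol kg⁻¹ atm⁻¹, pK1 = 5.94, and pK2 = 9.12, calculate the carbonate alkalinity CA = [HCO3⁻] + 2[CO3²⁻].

[CO2*] = KH · pCO2 = 10^(−1.50) × 562×10^-6 = 1.777×10^-5 mol/kg
α₀ = 1/(1 + K1/[H⁺] + K1K2/[H⁺]²) = 1/(1 + 10^+1.82 + 10^+0.46) = 0.01430
DIC = [CO2*]/α₀ = 1.777×10^-5 / 0.01430 = 1.243 mmol/kg
CA = (α₁ + 2α₂)·DIC = (0.9445 + 2×0.04123) × 1.243 = 1.28 mmol/kg

CA = 1.28 mmol/kg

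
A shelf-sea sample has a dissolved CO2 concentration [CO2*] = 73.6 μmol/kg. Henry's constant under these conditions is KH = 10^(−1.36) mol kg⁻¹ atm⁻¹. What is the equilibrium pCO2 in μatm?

pCO2 = 1690 μatm

KH = 10^(−1.36) = 4.365×10^-2 mol kg⁻¹ atm⁻¹
pCO2 = [CO2*]/KH = 73.6×10^-6 / 4.365×10^-2 = 1.69×10^-3 atm = 1690 μatm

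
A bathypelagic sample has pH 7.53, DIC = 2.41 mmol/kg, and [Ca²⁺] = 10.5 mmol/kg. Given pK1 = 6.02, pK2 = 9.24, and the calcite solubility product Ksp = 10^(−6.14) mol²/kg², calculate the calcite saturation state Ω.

α₂ = 1 / (1 + [H⁺]/K2 + [H⁺]²/(K1K2)) = 1 / (1 + 10^+1.71 + 10^+0.20)
   = 1 / (1 + 51.286 + 1.5849) = 1/53.871 = 0.01856
[CO3²⁻] = α₂ × DIC = 0.01856 × 2.41 = 0.04474 mmol/kg
Ksp = 10^(−6.14) = 7.244×10^-7
Ω = [Ca²⁺][CO3²⁻]/Ksp = (10.5×10^-3)(4.474×10^-5) / 7.244×10^-7 = 0.648

Ω = 0.648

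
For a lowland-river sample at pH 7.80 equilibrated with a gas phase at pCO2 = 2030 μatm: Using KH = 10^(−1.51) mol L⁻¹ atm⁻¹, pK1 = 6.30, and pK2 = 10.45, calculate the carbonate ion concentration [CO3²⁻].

[CO3²⁻] = 4.44 μmol/L

[CO2*] = KH · pCO2 = 10^(−1.51) × 2030×10^-6 = 6.273×10^-5 mol/L
α₀ = 1/(1 + K1/[H⁺] + K1K2/[H⁺]²) = 1/(1 + 10^+1.50 + 10^-1.15) = 0.03059
DIC = [CO2*]/α₀ = 6.273×10^-5 / 0.03059 = 2.051 mmol/L
[CO3²⁻] = α₂·DIC; α₂ = 0.002165, so [CO3²⁻] = 0.002165 × 2.051 = 0.00444 mmol/L = 4.44 μmol/L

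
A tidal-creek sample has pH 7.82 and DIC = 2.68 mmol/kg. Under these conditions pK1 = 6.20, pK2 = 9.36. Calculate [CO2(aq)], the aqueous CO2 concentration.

α₀ = 1 / (1 + K1/[H⁺] + K1K2/[H⁺]²) = 1 / (1 + 10^+1.62 + 10^+0.08)
   = 1 / (1 + 41.687 + 1.2023) = 1/43.889 = 0.02278
[CO2*] = α₀ × DIC = 0.02278 × 2.68 = 0.0611 mmol/kg

[CO2*] = 0.0611 mmol/kg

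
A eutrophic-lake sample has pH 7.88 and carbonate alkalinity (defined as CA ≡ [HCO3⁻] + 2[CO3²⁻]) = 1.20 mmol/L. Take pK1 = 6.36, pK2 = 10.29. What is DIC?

DIC = 1.23 mmol/L

CA = [HCO3⁻] + 2[CO3²⁻] = (α₁ + 2α₂)·DIC
At pH 7.88: [H⁺]/K1 = 10^-1.52 = 0.030200, K2/[H⁺] = 10^-2.41 = 0.0038905
α₁ = 1/(1 + 0.030200 + 0.0038905) = 1/1.0341 = 0.9670; α₂ = α₁·K2/[H⁺] = 0.003762
α₁ + 2α₂ = 0.9746
DIC = CA / (α₁ + 2α₂) = 1.20 / 0.9746 = 1.23 mmol/L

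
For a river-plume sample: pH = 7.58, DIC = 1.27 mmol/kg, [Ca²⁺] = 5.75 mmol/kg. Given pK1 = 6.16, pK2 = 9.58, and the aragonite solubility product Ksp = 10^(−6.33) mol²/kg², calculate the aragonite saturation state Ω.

α₂ = 1 / (1 + [H⁺]/K2 + [H⁺]²/(K1K2)) = 1 / (1 + 10^+2.00 + 10^+0.58)
   = 1 / (1 + 100.00 + 3.8019) = 1/104.80 = 0.009542
[CO3²⁻] = α₂ × DIC = 0.009542 × 1.27 = 0.01212 mmol/kg = 12.12 μmol/kg
Ksp = 10^(−6.33) = 4.677×10^-7
Ω = [Ca²⁺][CO3²⁻]/Ksp = (5.75×10^-3)(1.212×10^-5) / 4.677×10^-7 = 0.149

Ω = 0.149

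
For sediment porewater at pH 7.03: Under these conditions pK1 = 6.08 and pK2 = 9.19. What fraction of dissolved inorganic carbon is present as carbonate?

α₂ = 1 / (1 + [H⁺]/K2 + [H⁺]²/(K1K2)) = 1 / (1 + 10^+2.16 + 10^+1.21)
   = 1 / (1 + 144.54 + 16.218) = 1/161.76 = 0.006182

α₂ = 0.00618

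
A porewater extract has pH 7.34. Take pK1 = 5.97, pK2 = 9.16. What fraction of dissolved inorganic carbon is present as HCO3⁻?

α₁ = 1 / (1 + [H⁺]/K1 + K2/[H⁺]) = 1 / (1 + 10^-1.37 + 10^-1.82)
   = 1 / (1 + 0.042658 + 0.015136) = 1/1.0578 = 0.9454

α₁ = 0.945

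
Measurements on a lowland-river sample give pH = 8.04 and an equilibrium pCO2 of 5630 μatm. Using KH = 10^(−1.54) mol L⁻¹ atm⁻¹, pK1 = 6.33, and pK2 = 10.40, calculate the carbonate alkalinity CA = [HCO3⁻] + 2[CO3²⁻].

CA = 8.40 mmol/L

[CO2*] = KH · pCO2 = 10^(−1.54) × 5630×10^-6 = 1.624×10^-4 mol/L
α₀ = 1/(1 + K1/[H⁺] + K1K2/[H⁺]²) = 1/(1 + 10^+1.71 + 10^-0.65) = 0.01904
DIC = [CO2*]/α₀ = 1.624×10^-4 / 0.01904 = 8.526 mmol/L
CA = (α₁ + 2α₂)·DIC = (0.9767 + 2×0.004263) × 8.526 = 8.40 mmol/L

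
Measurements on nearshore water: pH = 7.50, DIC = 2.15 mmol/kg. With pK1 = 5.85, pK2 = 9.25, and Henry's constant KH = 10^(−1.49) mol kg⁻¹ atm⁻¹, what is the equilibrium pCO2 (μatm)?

α₀ = 1 / (1 + K1/[H⁺] + K1K2/[H⁺]²) = 1 / (1 + 10^+1.65 + 10^-0.10)
   = 1 / (1 + 44.668 + 0.79433) = 1/46.463 = 0.02152
[CO2*] = α₀ × DIC = 0.02152 × 2.15 = 0.04627 mmol/kg
pCO2 = [CO2*]/KH = 4.627×10^-5 / 3.236×10^-2 = 1430 μatm

pCO2 = 1430 μatm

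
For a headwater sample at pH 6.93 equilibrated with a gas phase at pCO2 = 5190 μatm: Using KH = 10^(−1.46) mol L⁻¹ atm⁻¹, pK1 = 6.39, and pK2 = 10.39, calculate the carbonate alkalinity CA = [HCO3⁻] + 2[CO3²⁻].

CA = 0.624 mmol/L

[CO2*] = KH · pCO2 = 10^(−1.46) × 5190×10^-6 = 1.800×10^-4 mol/L
α₀ = 1/(1 + K1/[H⁺] + K1K2/[H⁺]²) = 1/(1 + 10^+0.54 + 10^-2.92) = 0.2238
DIC = [CO2*]/α₀ = 1.800×10^-4 / 0.2238 = 0.8041 mmol/L
CA = (α₁ + 2α₂)·DIC = (0.7759 + 2×0.0002690) × 0.8041 = 0.624 mmol/L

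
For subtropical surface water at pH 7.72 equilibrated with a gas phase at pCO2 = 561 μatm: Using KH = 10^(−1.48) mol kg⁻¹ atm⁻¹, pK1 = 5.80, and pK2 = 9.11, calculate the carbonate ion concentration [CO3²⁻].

[CO2*] = KH · pCO2 = 10^(−1.48) × 561×10^-6 = 1.858×10^-5 mol/kg
α₀ = 1/(1 + K1/[H⁺] + K1K2/[H⁺]²) = 1/(1 + 10^+1.92 + 10^+0.53) = 0.01142
DIC = [CO2*]/α₀ = 1.858×10^-5 / 0.01142 = 1.627 mmol/kg
[CO3²⁻] = α₂·DIC; α₂ = 0.03870, so [CO3²⁻] = 0.03870 × 1.627 = 0.0629 mmol/kg

[CO3²⁻] = 0.0629 mmol/kg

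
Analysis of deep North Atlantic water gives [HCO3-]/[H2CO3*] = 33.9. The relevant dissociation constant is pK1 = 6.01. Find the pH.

From K1 = [H⁺][HCO3-]/[H2CO3*]:  pH = pK1 + log₁₀([HCO3-]/[H2CO3*])
log₁₀(33.9) = +1.530
pH = 6.01 + (+1.530) = 7.54

pH = 7.54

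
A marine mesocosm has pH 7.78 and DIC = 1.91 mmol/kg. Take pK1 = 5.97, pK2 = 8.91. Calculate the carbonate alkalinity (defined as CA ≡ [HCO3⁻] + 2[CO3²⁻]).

CA = [HCO3⁻] + 2[CO3²⁻] = (α₁ + 2α₂)·DIC
At pH 7.78: [H⁺]/K1 = 10^-1.81 = 0.015488, K2/[H⁺] = 10^-1.13 = 0.074131
α₁ = 1/(1 + 0.015488 + 0.074131) = 1/1.0896 = 0.9178; α₂ = α₁·K2/[H⁺] = 0.06803
α₁ + 2α₂ = 1.0538
CA = 1.0538 × 1.91 = 2.01 mmol/kg

CA = 2.01 mmol/kg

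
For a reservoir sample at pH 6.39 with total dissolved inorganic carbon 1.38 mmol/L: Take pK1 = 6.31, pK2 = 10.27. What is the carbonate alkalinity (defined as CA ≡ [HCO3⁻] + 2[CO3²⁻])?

CA = [HCO3⁻] + 2[CO3²⁻] = (α₁ + 2α₂)·DIC
At pH 6.39: [H⁺]/K1 = 10^-0.08 = 0.83176, K2/[H⁺] = 10^-3.88 = 0.00013183
α₁ = 1/(1 + 0.83176 + 0.00013183) = 1/1.8319 = 0.5459; α₂ = α₁·K2/[H⁺] = 7.196×10^-5
α₁ + 2α₂ = 0.5460
CA = 0.5460 × 1.38 = 0.754 mmol/L

CA = 0.754 mmol/L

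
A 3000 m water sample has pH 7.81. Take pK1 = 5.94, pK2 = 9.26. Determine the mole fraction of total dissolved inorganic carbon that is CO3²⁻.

α₂ = 1 / (1 + [H⁺]/K2 + [H⁺]²/(K1K2)) = 1 / (1 + 10^+1.45 + 10^-0.42)
   = 1 / (1 + 28.184 + 0.38019) = 1/29.564 = 0.03382

α₂ = 0.0338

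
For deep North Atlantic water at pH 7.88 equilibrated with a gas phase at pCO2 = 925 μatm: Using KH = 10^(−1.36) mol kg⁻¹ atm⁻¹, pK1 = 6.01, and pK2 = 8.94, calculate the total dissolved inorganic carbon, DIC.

DIC = 3.29 mmol/kg

[CO2*] = KH · pCO2 = 10^(−1.36) × 925×10^-6 = 4.038×10^-5 mol/kg
α₀ = 1/(1 + K1/[H⁺] + K1K2/[H⁺]²) = 1/(1 + 10^+1.87 + 10^+0.81) = 0.01226
DIC = [CO2*]/α₀ = 4.038×10^-5 / 0.01226 = 3.29 mmol/kg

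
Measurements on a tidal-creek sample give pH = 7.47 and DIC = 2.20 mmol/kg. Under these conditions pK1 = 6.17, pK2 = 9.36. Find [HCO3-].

[HCO3⁻] = 2.07 mmol/kg

α₁ = 1 / (1 + [H⁺]/K1 + K2/[H⁺]) = 1 / (1 + 10^-1.30 + 10^-1.89)
   = 1 / (1 + 0.050119 + 0.012882) = 1/1.0630 = 0.9407
[HCO3⁻] = α₁ × DIC = 0.9407 × 2.20 = 2.07 mmol/kg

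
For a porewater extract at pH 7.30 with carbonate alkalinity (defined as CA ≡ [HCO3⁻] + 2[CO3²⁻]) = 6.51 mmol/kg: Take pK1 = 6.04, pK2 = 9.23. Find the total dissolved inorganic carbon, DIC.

CA = [HCO3⁻] + 2[CO3²⁻] = (α₁ + 2α₂)·DIC
At pH 7.30: [H⁺]/K1 = 10^-1.26 = 0.054954, K2/[H⁺] = 10^-1.93 = 0.011749
α₁ = 1/(1 + 0.054954 + 0.011749) = 1/1.0667 = 0.9375; α₂ = α₁·K2/[H⁺] = 0.01101
α₁ + 2α₂ = 0.9595
DIC = CA / (α₁ + 2α₂) = 6.51 / 0.9595 = 6.78 mmol/kg

DIC = 6.78 mmol/kg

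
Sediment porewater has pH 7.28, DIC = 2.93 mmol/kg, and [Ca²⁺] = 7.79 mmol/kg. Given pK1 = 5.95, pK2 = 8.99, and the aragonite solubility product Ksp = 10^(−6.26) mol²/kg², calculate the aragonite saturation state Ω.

Ω = 0.760

α₂ = 1 / (1 + [H⁺]/K2 + [H⁺]²/(K1K2)) = 1 / (1 + 10^+1.71 + 10^+0.38)
   = 1 / (1 + 51.286 + 2.3988) = 1/54.685 = 0.01829
[CO3²⁻] = α₂ × DIC = 0.01829 × 2.93 = 0.05358 mmol/kg
Ksp = 10^(−6.26) = 5.495×10^-7
Ω = [Ca²⁺][CO3²⁻]/Ksp = (7.79×10^-3)(5.358×10^-5) / 5.495×10^-7 = 0.760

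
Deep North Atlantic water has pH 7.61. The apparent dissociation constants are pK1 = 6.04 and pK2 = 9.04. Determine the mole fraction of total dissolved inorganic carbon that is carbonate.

α₂ = 1 / (1 + [H⁺]/K2 + [H⁺]²/(K1K2)) = 1 / (1 + 10^+1.43 + 10^-0.14)
   = 1 / (1 + 26.915 + 0.72444) = 1/28.640 = 0.03492

α₂ = 0.0349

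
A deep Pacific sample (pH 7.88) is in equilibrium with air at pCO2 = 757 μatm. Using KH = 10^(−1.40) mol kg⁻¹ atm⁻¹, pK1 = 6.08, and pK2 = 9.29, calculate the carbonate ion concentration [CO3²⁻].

[CO2*] = KH · pCO2 = 10^(−1.40) × 757×10^-6 = 3.014×10^-5 mol/kg
α₀ = 1/(1 + K1/[H⁺] + K1K2/[H⁺]²) = 1/(1 + 10^+1.80 + 10^+0.39) = 0.01503
DIC = [CO2*]/α₀ = 3.014×10^-5 / 0.01503 = 2.006 mmol/kg
[CO3²⁻] = α₂·DIC; α₂ = 0.03688, so [CO3²⁻] = 0.03688 × 2.006 = 0.0740 mmol/kg

[CO3²⁻] = 0.0740 mmol/kg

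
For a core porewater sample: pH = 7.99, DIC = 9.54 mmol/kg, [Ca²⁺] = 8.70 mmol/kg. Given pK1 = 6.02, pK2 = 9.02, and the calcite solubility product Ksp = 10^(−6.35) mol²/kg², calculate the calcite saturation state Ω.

α₂ = 1 / (1 + [H⁺]/K2 + [H⁺]²/(K1K2)) = 1 / (1 + 10^+1.03 + 10^-0.94)
   = 1 / (1 + 10.715 + 0.11482) = 1/11.830 = 0.08453
[CO3²⁻] = α₂ × DIC = 0.08453 × 9.54 = 0.8064 mmol/kg
Ksp = 10^(−6.35) = 4.467×10^-7
Ω = [Ca²⁺][CO3²⁻]/Ksp = (8.70×10^-3)(8.064×10^-4) / 4.467×10^-7 = 15.7

Ω = 15.7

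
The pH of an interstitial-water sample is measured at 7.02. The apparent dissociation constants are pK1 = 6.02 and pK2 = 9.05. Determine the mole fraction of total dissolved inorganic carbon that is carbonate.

α₂ = 0.00841

α₂ = 1 / (1 + [H⁺]/K2 + [H⁺]²/(K1K2)) = 1 / (1 + 10^+2.03 + 10^+1.03)
   = 1 / (1 + 107.15 + 10.715) = 1/118.87 = 0.008413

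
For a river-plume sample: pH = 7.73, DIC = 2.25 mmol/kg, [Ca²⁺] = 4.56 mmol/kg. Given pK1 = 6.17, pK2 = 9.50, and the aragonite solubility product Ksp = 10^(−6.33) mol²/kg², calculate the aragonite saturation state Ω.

α₂ = 1 / (1 + [H⁺]/K2 + [H⁺]²/(K1K2)) = 1 / (1 + 10^+1.77 + 10^+0.21)
   = 1 / (1 + 58.884 + 1.6218) = 1/61.506 = 0.01626
[CO3²⁻] = α₂ × DIC = 0.01626 × 2.25 = 0.03658 mmol/kg
Ksp = 10^(−6.33) = 4.677×10^-7
Ω = [Ca²⁺][CO3²⁻]/Ksp = (4.56×10^-3)(3.658×10^-5) / 4.677×10^-7 = 0.357

Ω = 0.357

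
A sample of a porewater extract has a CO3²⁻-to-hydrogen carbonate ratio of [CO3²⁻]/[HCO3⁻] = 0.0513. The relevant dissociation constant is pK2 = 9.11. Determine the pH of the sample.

pH = 7.82

From K2 = [H⁺][CO3²⁻]/[HCO3⁻]:  pH = pK2 + log₁₀([CO3²⁻]/[HCO3⁻])
log₁₀(0.0513) = -1.290
pH = 9.11 + (-1.290) = 7.82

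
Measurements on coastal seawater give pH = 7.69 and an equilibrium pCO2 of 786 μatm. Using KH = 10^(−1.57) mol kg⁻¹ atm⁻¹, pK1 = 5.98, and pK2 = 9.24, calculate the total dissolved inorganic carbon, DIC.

[CO2*] = KH · pCO2 = 10^(−1.57) × 786×10^-6 = 2.116×10^-5 mol/kg
α₀ = 1/(1 + K1/[H⁺] + K1K2/[H⁺]²) = 1/(1 + 10^+1.71 + 10^+0.16) = 0.01861
DIC = [CO2*]/α₀ = 2.116×10^-5 / 0.01861 = 1.14 mmol/kg

DIC = 1.14 mmol/kg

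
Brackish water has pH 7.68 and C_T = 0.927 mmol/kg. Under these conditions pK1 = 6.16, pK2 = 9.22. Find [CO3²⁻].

α₂ = 1 / (1 + [H⁺]/K2 + [H⁺]²/(K1K2)) = 1 / (1 + 10^+1.54 + 10^+0.02)
   = 1 / (1 + 34.674 + 1.0471) = 1/36.721 = 0.02723
[CO3²⁻] = α₂ × DIC = 0.02723 × 0.927 = 0.0252 mmol/kg

[CO3²⁻] = 0.0252 mmol/kg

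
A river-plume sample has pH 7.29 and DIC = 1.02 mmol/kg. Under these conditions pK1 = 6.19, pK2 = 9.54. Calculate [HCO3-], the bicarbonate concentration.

[HCO3⁻] = 0.940 mmol/kg

α₁ = 1 / (1 + [H⁺]/K1 + K2/[H⁺]) = 1 / (1 + 10^-1.10 + 10^-2.25)
   = 1 / (1 + 0.079433 + 0.0056234) = 1/1.0851 = 0.9216
[HCO3⁻] = α₁ × DIC = 0.9216 × 1.02 = 0.940 mmol/kg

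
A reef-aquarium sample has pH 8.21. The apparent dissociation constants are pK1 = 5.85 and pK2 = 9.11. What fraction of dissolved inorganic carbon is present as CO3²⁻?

α₂ = 0.111

α₂ = 1 / (1 + [H⁺]/K2 + [H⁺]²/(K1K2)) = 1 / (1 + 10^+0.90 + 10^-1.46)
   = 1 / (1 + 7.9433 + 0.034674) = 1/8.9780 = 0.1114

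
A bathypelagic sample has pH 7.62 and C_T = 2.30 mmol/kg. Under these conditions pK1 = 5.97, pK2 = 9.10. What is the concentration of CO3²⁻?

α₂ = 1 / (1 + [H⁺]/K2 + [H⁺]²/(K1K2)) = 1 / (1 + 10^+1.48 + 10^-0.17)
   = 1 / (1 + 30.200 + 0.67608) = 1/31.876 = 0.03137
[CO3²⁻] = α₂ × DIC = 0.03137 × 2.30 = 0.0722 mmol/kg

[CO3²⁻] = 0.0722 mmol/kg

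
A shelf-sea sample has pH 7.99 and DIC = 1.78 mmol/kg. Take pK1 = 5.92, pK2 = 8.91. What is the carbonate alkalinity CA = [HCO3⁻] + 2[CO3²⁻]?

CA = [HCO3⁻] + 2[CO3²⁻] = (α₁ + 2α₂)·DIC
At pH 7.99: [H⁺]/K1 = 10^-2.07 = 0.0085114, K2/[H⁺] = 10^-0.92 = 0.12023
α₁ = 1/(1 + 0.0085114 + 0.12023) = 1/1.1287 = 0.8859; α₂ = α₁·K2/[H⁺] = 0.1065
α₁ + 2α₂ = 1.0990
CA = 1.0990 × 1.78 = 1.96 mmol/kg

CA = 1.96 mmol/kg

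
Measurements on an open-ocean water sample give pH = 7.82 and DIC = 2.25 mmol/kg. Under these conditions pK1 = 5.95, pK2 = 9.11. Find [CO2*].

α₀ = 1 / (1 + K1/[H⁺] + K1K2/[H⁺]²) = 1 / (1 + 10^+1.87 + 10^+0.58)
   = 1 / (1 + 74.131 + 3.8019) = 1/78.933 = 0.01267
[CO2*] = α₀ × DIC = 0.01267 × 2.25 = 0.0285 mmol/kg

[CO2*] = 0.0285 mmol/kg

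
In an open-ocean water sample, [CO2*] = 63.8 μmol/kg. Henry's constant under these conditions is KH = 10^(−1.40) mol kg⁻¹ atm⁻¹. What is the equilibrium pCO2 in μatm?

KH = 10^(−1.40) = 3.981×10^-2 mol kg⁻¹ atm⁻¹
pCO2 = [CO2*]/KH = 63.8×10^-6 / 3.981×10^-2 = 1.60×10^-3 atm = 1600 μatm

pCO2 = 1600 μatm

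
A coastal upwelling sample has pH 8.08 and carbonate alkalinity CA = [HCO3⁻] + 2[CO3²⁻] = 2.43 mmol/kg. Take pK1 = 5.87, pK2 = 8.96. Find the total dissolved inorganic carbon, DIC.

DIC = 2.19 mmol/kg

CA = [HCO3⁻] + 2[CO3²⁻] = (α₁ + 2α₂)·DIC
At pH 8.08: [H⁺]/K1 = 10^-2.21 = 0.0061660, K2/[H⁺] = 10^-0.88 = 0.13183
α₁ = 1/(1 + 0.0061660 + 0.13183) = 1/1.1380 = 0.8787; α₂ = α₁·K2/[H⁺] = 0.1158
α₁ + 2α₂ = 1.1104
DIC = CA / (α₁ + 2α₂) = 2.43 / 1.1104 = 2.19 mmol/kg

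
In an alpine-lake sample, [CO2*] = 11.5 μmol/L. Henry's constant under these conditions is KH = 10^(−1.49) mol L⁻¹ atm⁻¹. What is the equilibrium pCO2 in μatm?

pCO2 = 355 μatm

KH = 10^(−1.49) = 3.236×10^-2 mol L⁻¹ atm⁻¹
pCO2 = [CO2*]/KH = 11.5×10^-6 / 3.236×10^-2 = 3.55×10^-4 atm = 355 μatm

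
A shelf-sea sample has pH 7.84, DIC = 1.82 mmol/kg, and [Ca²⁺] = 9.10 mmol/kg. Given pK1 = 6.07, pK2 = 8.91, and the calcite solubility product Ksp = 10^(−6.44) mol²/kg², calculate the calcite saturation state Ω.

Ω = 3.52

α₂ = 1 / (1 + [H⁺]/K2 + [H⁺]²/(K1K2)) = 1 / (1 + 10^+1.07 + 10^-0.70)
   = 1 / (1 + 11.749 + 0.19953) = 1/12.949 = 0.07723
[CO3²⁻] = α₂ × DIC = 0.07723 × 1.82 = 0.1406 mmol/kg
Ksp = 10^(−6.44) = 3.631×10^-7
Ω = [Ca²⁺][CO3²⁻]/Ksp = (9.10×10^-3)(1.406×10^-4) / 3.631×10^-7 = 3.52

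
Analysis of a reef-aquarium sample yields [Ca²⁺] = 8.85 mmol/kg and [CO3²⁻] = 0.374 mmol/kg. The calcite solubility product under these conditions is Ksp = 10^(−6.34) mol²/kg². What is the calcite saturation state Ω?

Ω = 7.24

Ksp = 10^(−6.34) = 4.571×10^-7
Ω = [Ca²⁺][CO3²⁻]/Ksp = (8.85×10^-3)(0.374×10^-3) / 4.571×10^-7 = 7.24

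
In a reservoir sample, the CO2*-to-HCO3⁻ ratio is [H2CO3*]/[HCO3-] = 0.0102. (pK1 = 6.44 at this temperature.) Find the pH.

From K1 = [H⁺][HCO3-]/[H2CO3*]:  pH = pK1 − log₁₀([H2CO3*]/[HCO3-])
log₁₀(0.0102) = -1.991
pH = 6.44 − (-1.991) = 8.43

pH = 8.43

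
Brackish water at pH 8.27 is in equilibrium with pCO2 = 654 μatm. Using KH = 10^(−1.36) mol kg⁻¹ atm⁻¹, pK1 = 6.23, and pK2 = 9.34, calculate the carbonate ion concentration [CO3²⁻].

[CO2*] = KH · pCO2 = 10^(−1.36) × 654×10^-6 = 2.855×10^-5 mol/kg
α₀ = 1/(1 + K1/[H⁺] + K1K2/[H⁺]²) = 1/(1 + 10^+2.04 + 10^+0.97) = 0.008335
DIC = [CO2*]/α₀ = 2.855×10^-5 / 0.008335 = 3.425 mmol/kg
[CO3²⁻] = α₂·DIC; α₂ = 0.07778, so [CO3²⁻] = 0.07778 × 3.425 = 0.266 mmol/kg

[CO3²⁻] = 0.266 mmol/kg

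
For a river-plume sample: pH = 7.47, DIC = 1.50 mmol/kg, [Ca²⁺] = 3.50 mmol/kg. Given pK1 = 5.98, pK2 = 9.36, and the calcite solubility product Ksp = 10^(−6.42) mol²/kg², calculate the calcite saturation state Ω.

Ω = 0.170

α₂ = 1 / (1 + [H⁺]/K2 + [H⁺]²/(K1K2)) = 1 / (1 + 10^+1.89 + 10^+0.40)
   = 1 / (1 + 77.625 + 2.5119) = 1/81.137 = 0.01232
[CO3²⁻] = α₂ × DIC = 0.01232 × 1.50 = 0.01849 mmol/kg = 18.49 μmol/kg
Ksp = 10^(−6.42) = 3.802×10^-7
Ω = [Ca²⁺][CO3²⁻]/Ksp = (3.50×10^-3)(1.849×10^-5) / 3.802×10^-7 = 0.170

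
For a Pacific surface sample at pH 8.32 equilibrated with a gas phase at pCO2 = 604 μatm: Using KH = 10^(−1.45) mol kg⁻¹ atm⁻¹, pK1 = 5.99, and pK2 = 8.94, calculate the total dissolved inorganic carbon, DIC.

[CO2*] = KH · pCO2 = 10^(−1.45) × 604×10^-6 = 2.143×10^-5 mol/kg
α₀ = 1/(1 + K1/[H⁺] + K1K2/[H⁺]²) = 1/(1 + 10^+2.33 + 10^+1.71) = 0.003758
DIC = [CO2*]/α₀ = 2.143×10^-5 / 0.003758 = 5.70 mmol/kg

DIC = 5.70 mmol/kg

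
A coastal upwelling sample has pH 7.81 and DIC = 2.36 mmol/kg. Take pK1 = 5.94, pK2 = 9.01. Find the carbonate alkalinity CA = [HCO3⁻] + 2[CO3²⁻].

CA = [HCO3⁻] + 2[CO3²⁻] = (α₁ + 2α₂)·DIC
At pH 7.81: [H⁺]/K1 = 10^-1.87 = 0.013490, K2/[H⁺] = 10^-1.20 = 0.063096
α₁ = 1/(1 + 0.013490 + 0.063096) = 1/1.0766 = 0.9289; α₂ = α₁·K2/[H⁺] = 0.05861
α₁ + 2α₂ = 1.0461
CA = 1.0461 × 2.36 = 2.47 mmol/kg

CA = 2.47 mmol/kg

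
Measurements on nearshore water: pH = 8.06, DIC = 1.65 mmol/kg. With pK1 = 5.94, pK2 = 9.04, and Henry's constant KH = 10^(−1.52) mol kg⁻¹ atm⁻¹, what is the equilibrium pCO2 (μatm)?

α₀ = 1 / (1 + K1/[H⁺] + K1K2/[H⁺]²) = 1 / (1 + 10^+2.12 + 10^+1.14)
   = 1 / (1 + 131.83 + 13.804) = 1/146.63 = 0.006820
[CO2*] = α₀ × DIC = 0.006820 × 1.65 = 0.01125 mmol/kg = 11.25 μmol/kg
pCO2 = [CO2*]/KH = 1.125×10^-5 / 3.020×10^-2 = 373 μatm

pCO2 = 373 μatm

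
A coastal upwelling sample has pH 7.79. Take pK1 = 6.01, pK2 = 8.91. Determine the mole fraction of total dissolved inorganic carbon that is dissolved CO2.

α₀ = 0.0152

α₀ = 1 / (1 + K1/[H⁺] + K1K2/[H⁺]²) = 1 / (1 + 10^+1.78 + 10^+0.66)
   = 1 / (1 + 60.256 + 4.5709) = 1/65.827 = 0.01519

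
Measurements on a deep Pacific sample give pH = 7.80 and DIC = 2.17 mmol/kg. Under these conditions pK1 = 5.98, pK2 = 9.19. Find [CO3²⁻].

[CO3²⁻] = 0.0837 mmol/kg

α₂ = 1 / (1 + [H⁺]/K2 + [H⁺]²/(K1K2)) = 1 / (1 + 10^+1.39 + 10^-0.43)
   = 1 / (1 + 24.547 + 0.37154) = 1/25.919 = 0.03858
[CO3²⁻] = α₂ × DIC = 0.03858 × 2.17 = 0.0837 mmol/kg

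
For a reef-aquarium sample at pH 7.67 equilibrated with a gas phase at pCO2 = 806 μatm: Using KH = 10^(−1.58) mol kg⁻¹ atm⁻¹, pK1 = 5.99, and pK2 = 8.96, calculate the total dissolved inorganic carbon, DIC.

DIC = 1.09 mmol/kg

[CO2*] = KH · pCO2 = 10^(−1.58) × 806×10^-6 = 2.120×10^-5 mol/kg
α₀ = 1/(1 + K1/[H⁺] + K1K2/[H⁺]²) = 1/(1 + 10^+1.68 + 10^+0.39) = 0.01949
DIC = [CO2*]/α₀ = 2.120×10^-5 / 0.01949 = 1.09 mmol/kg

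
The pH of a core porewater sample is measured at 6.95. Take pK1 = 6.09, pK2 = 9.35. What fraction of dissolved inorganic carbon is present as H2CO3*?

α₀ = 1 / (1 + K1/[H⁺] + K1K2/[H⁺]²) = 1 / (1 + 10^+0.86 + 10^-1.54)
   = 1 / (1 + 7.2444 + 0.028840) = 1/8.2732 = 0.1209

α₀ = 0.121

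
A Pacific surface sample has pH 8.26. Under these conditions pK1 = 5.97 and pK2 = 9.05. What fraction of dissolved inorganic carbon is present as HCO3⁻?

α₁ = 0.857

α₁ = 1 / (1 + [H⁺]/K1 + K2/[H⁺]) = 1 / (1 + 10^-2.29 + 10^-0.79)
   = 1 / (1 + 0.0051286 + 0.16218) = 1/1.1673 = 0.8567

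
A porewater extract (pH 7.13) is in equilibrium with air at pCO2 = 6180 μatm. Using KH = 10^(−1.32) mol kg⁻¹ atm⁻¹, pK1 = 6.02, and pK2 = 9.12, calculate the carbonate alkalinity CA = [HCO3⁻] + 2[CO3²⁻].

[CO2*] = KH · pCO2 = 10^(−1.32) × 6180×10^-6 = 2.958×10^-4 mol/kg
α₀ = 1/(1 + K1/[H⁺] + K1K2/[H⁺]²) = 1/(1 + 10^+1.11 + 10^-0.88) = 0.07136
DIC = [CO2*]/α₀ = 2.958×10^-4 / 0.07136 = 4.145 mmol/kg
CA = (α₁ + 2α₂)·DIC = (0.9192 + 2×0.009406) × 4.145 = 3.89 mmol/kg

CA = 3.89 mmol/kg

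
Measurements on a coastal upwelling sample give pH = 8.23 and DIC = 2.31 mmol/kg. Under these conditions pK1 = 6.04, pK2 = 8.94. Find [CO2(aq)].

[CO2*] = 12.4 μmol/kg

α₀ = 1 / (1 + K1/[H⁺] + K1K2/[H⁺]²) = 1 / (1 + 10^+2.19 + 10^+1.48)
   = 1 / (1 + 154.88 + 30.200) = 1/186.08 = 0.005374
[CO2*] = α₀ × DIC = 0.005374 × 2.31 = 0.0124 mmol/kg = 12.4 μmol/kg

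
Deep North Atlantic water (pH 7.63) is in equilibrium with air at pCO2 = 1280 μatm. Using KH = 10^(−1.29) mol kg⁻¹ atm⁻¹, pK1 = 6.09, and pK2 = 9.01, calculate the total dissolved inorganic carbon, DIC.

DIC = 2.44 mmol/kg

[CO2*] = KH · pCO2 = 10^(−1.29) × 1280×10^-6 = 6.565×10^-5 mol/kg
α₀ = 1/(1 + K1/[H⁺] + K1K2/[H⁺]²) = 1/(1 + 10^+1.54 + 10^+0.16) = 0.02694
DIC = [CO2*]/α₀ = 6.565×10^-5 / 0.02694 = 2.44 mmol/kg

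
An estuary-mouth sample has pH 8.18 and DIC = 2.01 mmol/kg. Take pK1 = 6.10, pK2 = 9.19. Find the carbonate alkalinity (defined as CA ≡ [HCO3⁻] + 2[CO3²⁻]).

CA = [HCO3⁻] + 2[CO3²⁻] = (α₁ + 2α₂)·DIC
At pH 8.18: [H⁺]/K1 = 10^-2.08 = 0.0083176, K2/[H⁺] = 10^-1.01 = 0.097724
α₁ = 1/(1 + 0.0083176 + 0.097724) = 1/1.1060 = 0.9041; α₂ = α₁·K2/[H⁺] = 0.08835
α₁ + 2α₂ = 1.0808
CA = 1.0808 × 2.01 = 2.17 mmol/kg

CA = 2.17 mmol/kg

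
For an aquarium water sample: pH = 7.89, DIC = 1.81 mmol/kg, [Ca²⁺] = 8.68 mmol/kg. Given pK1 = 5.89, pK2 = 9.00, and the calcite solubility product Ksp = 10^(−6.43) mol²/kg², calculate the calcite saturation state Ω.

Ω = 3.02

α₂ = 1 / (1 + [H⁺]/K2 + [H⁺]²/(K1K2)) = 1 / (1 + 10^+1.11 + 10^-0.89)
   = 1 / (1 + 12.882 + 0.12882) = 1/14.011 = 0.07137
[CO3²⁻] = α₂ × DIC = 0.07137 × 1.81 = 0.1292 mmol/kg
Ksp = 10^(−6.43) = 3.715×10^-7
Ω = [Ca²⁺][CO3²⁻]/Ksp = (8.68×10^-3)(1.292×10^-4) / 3.715×10^-7 = 3.02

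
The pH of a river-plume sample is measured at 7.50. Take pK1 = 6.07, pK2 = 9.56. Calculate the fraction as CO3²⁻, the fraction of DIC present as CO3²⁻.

α₂ = 1 / (1 + [H⁺]/K2 + [H⁺]²/(K1K2)) = 1 / (1 + 10^+2.06 + 10^+0.63)
   = 1 / (1 + 114.82 + 4.2658) = 1/120.08 = 0.008328

α₂ = 0.00833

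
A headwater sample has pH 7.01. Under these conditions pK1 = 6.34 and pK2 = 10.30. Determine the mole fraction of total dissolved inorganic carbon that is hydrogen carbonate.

α₁ = 1 / (1 + [H⁺]/K1 + K2/[H⁺]) = 1 / (1 + 10^-0.67 + 10^-3.29)
   = 1 / (1 + 0.21380 + 0.00051286) = 1/1.2143 = 0.8235

α₁ = 0.824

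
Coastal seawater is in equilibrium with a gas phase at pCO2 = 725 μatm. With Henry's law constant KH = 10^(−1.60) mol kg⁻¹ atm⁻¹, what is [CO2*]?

KH = 10^(−1.60) = 2.512×10^-2 mol kg⁻¹ atm⁻¹
[CO2*] = KH · pCO2 = 2.512×10^-2 × 725×10^-6 atm = 1.82×10^-5 mol/kg

[CO2*] = 18.2 μmol/kg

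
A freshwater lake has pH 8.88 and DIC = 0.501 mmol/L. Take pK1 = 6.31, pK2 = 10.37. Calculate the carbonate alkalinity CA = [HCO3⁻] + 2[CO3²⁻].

CA = 0.515 mmol/L

CA = [HCO3⁻] + 2[CO3²⁻] = (α₁ + 2α₂)·DIC
At pH 8.88: [H⁺]/K1 = 10^-2.57 = 0.0026915, K2/[H⁺] = 10^-1.49 = 0.032359
α₁ = 1/(1 + 0.0026915 + 0.032359) = 1/1.0351 = 0.9661; α₂ = α₁·K2/[H⁺] = 0.03126
α₁ + 2α₂ = 1.0287
CA = 1.0287 × 0.501 = 0.515 mmol/L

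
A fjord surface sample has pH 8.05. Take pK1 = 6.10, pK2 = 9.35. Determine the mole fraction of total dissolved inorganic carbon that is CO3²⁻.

α₂ = 0.0472

α₂ = 1 / (1 + [H⁺]/K2 + [H⁺]²/(K1K2)) = 1 / (1 + 10^+1.30 + 10^-0.65)
   = 1 / (1 + 19.953 + 0.22387) = 1/21.176 = 0.04722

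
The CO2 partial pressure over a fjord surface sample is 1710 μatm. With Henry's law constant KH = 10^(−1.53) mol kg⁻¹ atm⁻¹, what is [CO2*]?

KH = 10^(−1.53) = 2.951×10^-2 mol kg⁻¹ atm⁻¹
[CO2*] = KH · pCO2 = 2.951×10^-2 × 1710×10^-6 atm = 5.05×10^-5 mol/kg

[CO2*] = 50.5 μmol/kg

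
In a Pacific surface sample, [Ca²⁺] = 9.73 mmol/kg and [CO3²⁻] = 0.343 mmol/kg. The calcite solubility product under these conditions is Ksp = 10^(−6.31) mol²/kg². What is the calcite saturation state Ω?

Ksp = 10^(−6.31) = 4.898×10^-7
Ω = [Ca²⁺][CO3²⁻]/Ksp = (9.73×10^-3)(0.343×10^-3) / 4.898×10^-7 = 6.81

Ω = 6.81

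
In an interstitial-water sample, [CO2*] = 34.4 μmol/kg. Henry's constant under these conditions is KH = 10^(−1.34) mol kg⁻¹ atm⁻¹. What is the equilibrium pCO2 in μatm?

KH = 10^(−1.34) = 4.571×10^-2 mol kg⁻¹ atm⁻¹
pCO2 = [CO2*]/KH = 34.4×10^-6 / 4.571×10^-2 = 7.53×10^-4 atm = 753 μatm

pCO2 = 753 μatm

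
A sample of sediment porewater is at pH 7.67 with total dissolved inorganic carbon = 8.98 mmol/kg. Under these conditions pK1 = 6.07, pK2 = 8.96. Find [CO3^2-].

α₂ = 1 / (1 + [H⁺]/K2 + [H⁺]²/(K1K2)) = 1 / (1 + 10^+1.29 + 10^-0.31)
   = 1 / (1 + 19.498 + 0.48978) = 1/20.988 = 0.04765
[CO3²⁻] = α₂ × DIC = 0.04765 × 8.98 = 0.428 mmol/kg

[CO3²⁻] = 0.428 mmol/kg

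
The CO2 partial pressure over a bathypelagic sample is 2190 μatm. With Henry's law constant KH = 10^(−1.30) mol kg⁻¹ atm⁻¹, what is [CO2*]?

KH = 10^(−1.30) = 5.012×10^-2 mol kg⁻¹ atm⁻¹
[CO2*] = KH · pCO2 = 5.012×10^-2 × 2190×10^-6 atm = 1.10×10^-4 mol/kg

[CO2*] = 110 μmol/kg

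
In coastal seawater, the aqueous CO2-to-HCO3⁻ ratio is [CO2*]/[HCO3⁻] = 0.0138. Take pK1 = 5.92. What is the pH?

pH = 7.78

From K1 = [H⁺][HCO3⁻]/[CO2*]:  pH = pK1 − log₁₀([CO2*]/[HCO3⁻])
log₁₀(0.0138) = -1.860
pH = 5.92 − (-1.860) = 7.78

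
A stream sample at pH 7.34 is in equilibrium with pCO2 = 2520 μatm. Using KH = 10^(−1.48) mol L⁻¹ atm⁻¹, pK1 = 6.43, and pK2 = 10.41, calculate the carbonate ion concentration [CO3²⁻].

[CO2*] = KH · pCO2 = 10^(−1.48) × 2520×10^-6 = 8.345×10^-5 mol/L
α₀ = 1/(1 + K1/[H⁺] + K1K2/[H⁺]²) = 1/(1 + 10^+0.91 + 10^-2.16) = 0.1095
DIC = [CO2*]/α₀ = 8.345×10^-5 / 0.1095 = 0.7623 mmol/L
[CO3²⁻] = α₂·DIC; α₂ = 0.0007573, so [CO3²⁻] = 0.0007573 × 0.7623 = 0.000577 mmol/L = 0.577 μmol/L

[CO3²⁻] = 0.577 μmol/L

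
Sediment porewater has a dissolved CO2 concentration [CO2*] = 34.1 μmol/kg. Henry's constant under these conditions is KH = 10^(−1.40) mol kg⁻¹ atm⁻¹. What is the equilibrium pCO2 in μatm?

pCO2 = 857 μatm

KH = 10^(−1.40) = 3.981×10^-2 mol kg⁻¹ atm⁻¹
pCO2 = [CO2*]/KH = 34.1×10^-6 / 3.981×10^-2 = 8.57×10^-4 atm = 857 μatm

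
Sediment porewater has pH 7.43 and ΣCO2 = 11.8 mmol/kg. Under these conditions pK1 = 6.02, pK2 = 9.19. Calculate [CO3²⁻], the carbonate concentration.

[CO3²⁻] = 0.194 mmol/kg

α₂ = 1 / (1 + [H⁺]/K2 + [H⁺]²/(K1K2)) = 1 / (1 + 10^+1.76 + 10^+0.35)
   = 1 / (1 + 57.544 + 2.2387) = 1/60.783 = 0.01645
[CO3²⁻] = α₂ × DIC = 0.01645 × 11.8 = 0.194 mmol/kg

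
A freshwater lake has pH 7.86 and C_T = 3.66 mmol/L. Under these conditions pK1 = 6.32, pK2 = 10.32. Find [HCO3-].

[HCO3⁻] = 3.55 mmol/L

α₁ = 1 / (1 + [H⁺]/K1 + K2/[H⁺]) = 1 / (1 + 10^-1.54 + 10^-2.46)
   = 1 / (1 + 0.028840 + 0.0034674) = 1/1.0323 = 0.9687
[HCO3⁻] = α₁ × DIC = 0.9687 × 3.66 = 3.55 mmol/L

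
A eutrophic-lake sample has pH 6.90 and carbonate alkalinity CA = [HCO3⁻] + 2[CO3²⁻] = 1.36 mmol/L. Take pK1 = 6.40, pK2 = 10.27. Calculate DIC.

DIC = 1.79 mmol/L

CA = [HCO3⁻] + 2[CO3²⁻] = (α₁ + 2α₂)·DIC
At pH 6.90: [H⁺]/K1 = 10^-0.50 = 0.31623, K2/[H⁺] = 10^-3.37 = 0.00042658
α₁ = 1/(1 + 0.31623 + 0.00042658) = 1/1.3167 = 0.7595; α₂ = α₁·K2/[H⁺] = 0.0003240
α₁ + 2α₂ = 0.7601
DIC = CA / (α₁ + 2α₂) = 1.36 / 0.7601 = 1.79 mmol/L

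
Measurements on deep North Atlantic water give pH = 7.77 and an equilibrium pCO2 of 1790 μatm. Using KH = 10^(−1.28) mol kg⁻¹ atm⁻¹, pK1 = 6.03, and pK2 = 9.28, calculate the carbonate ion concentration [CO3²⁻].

[CO2*] = KH · pCO2 = 10^(−1.28) × 1790×10^-6 = 9.394×10^-5 mol/kg
α₀ = 1/(1 + K1/[H⁺] + K1K2/[H⁺]²) = 1/(1 + 10^+1.74 + 10^+0.23) = 0.01735
DIC = [CO2*]/α₀ = 9.394×10^-5 / 0.01735 = 5.416 mmol/kg
[CO3²⁻] = α₂·DIC; α₂ = 0.02946, so [CO3²⁻] = 0.02946 × 5.416 = 0.160 mmol/kg

[CO3²⁻] = 0.160 mmol/kg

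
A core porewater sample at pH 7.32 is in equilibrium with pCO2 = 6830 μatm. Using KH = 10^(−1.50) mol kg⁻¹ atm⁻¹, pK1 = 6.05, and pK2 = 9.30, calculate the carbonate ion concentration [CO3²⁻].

[CO2*] = KH · pCO2 = 10^(−1.50) × 6830×10^-6 = 2.160×10^-4 mol/kg
α₀ = 1/(1 + K1/[H⁺] + K1K2/[H⁺]²) = 1/(1 + 10^+1.27 + 10^-0.71) = 0.05046
DIC = [CO2*]/α₀ = 2.160×10^-4 / 0.05046 = 4.280 mmol/kg
[CO3²⁻] = α₂·DIC; α₂ = 0.009840, so [CO3²⁻] = 0.009840 × 4.280 = 0.0421 mmol/kg

[CO3²⁻] = 0.0421 mmol/kg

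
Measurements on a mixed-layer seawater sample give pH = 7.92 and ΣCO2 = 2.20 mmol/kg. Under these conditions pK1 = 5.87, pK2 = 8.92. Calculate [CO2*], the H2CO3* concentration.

α₀ = 1 / (1 + K1/[H⁺] + K1K2/[H⁺]²) = 1 / (1 + 10^+2.05 + 10^+1.05)
   = 1 / (1 + 112.20 + 11.220) = 1/124.42 = 0.008037
[CO2*] = α₀ × DIC = 0.008037 × 2.20 = 0.0177 mmol/kg = 17.7 μmol/kg

[CO2*] = 17.7 μmol/kg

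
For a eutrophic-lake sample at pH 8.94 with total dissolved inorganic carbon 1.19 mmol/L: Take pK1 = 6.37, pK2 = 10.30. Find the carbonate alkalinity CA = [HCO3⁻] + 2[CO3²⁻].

CA = 1.24 mmol/L

CA = [HCO3⁻] + 2[CO3²⁻] = (α₁ + 2α₂)·DIC
At pH 8.94: [H⁺]/K1 = 10^-2.57 = 0.0026915, K2/[H⁺] = 10^-1.36 = 0.043652
α₁ = 1/(1 + 0.0026915 + 0.043652) = 1/1.0463 = 0.9557; α₂ = α₁·K2/[H⁺] = 0.04172
α₁ + 2α₂ = 1.0391
CA = 1.0391 × 1.19 = 1.24 mmol/L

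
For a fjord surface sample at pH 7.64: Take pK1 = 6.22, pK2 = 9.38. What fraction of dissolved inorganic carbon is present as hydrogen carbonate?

α₁ = 1 / (1 + [H⁺]/K1 + K2/[H⁺]) = 1 / (1 + 10^-1.42 + 10^-1.74)
   = 1 / (1 + 0.038019 + 0.018197) = 1/1.0562 = 0.9468

α₁ = 0.947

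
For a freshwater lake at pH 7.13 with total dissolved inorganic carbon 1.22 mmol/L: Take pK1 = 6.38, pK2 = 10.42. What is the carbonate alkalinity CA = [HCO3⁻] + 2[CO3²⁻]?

CA = [HCO3⁻] + 2[CO3²⁻] = (α₁ + 2α₂)·DIC
At pH 7.13: [H⁺]/K1 = 10^-0.75 = 0.17783, K2/[H⁺] = 10^-3.29 = 0.00051286
α₁ = 1/(1 + 0.17783 + 0.00051286) = 1/1.1783 = 0.8487; α₂ = α₁·K2/[H⁺] = 0.0004352
α₁ + 2α₂ = 0.8495
CA = 0.8495 × 1.22 = 1.04 mmol/L

CA = 1.04 mmol/L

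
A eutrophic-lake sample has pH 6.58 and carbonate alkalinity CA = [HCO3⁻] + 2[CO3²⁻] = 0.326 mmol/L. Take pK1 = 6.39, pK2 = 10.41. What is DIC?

DIC = 0.536 mmol/L

CA = [HCO3⁻] + 2[CO3²⁻] = (α₁ + 2α₂)·DIC
At pH 6.58: [H⁺]/K1 = 10^-0.19 = 0.64565, K2/[H⁺] = 10^-3.83 = 0.00014791
α₁ = 1/(1 + 0.64565 + 0.00014791) = 1/1.6458 = 0.6076; α₂ = α₁·K2/[H⁺] = 8.987×10^-5
α₁ + 2α₂ = 0.6078
DIC = CA / (α₁ + 2α₂) = 0.326 / 0.6078 = 0.536 mmol/L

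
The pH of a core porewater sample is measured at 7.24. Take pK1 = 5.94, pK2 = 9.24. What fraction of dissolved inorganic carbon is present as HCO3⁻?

α₁ = 1 / (1 + [H⁺]/K1 + K2/[H⁺]) = 1 / (1 + 10^-1.30 + 10^-2.00)
   = 1 / (1 + 0.050119 + 0.010000) = 1/1.0601 = 0.9433

α₁ = 0.943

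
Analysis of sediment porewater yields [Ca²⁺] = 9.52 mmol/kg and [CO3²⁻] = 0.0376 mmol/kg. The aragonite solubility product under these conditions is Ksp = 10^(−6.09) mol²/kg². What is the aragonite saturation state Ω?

Ksp = 10^(−6.09) = 8.128×10^-7
Ω = [Ca²⁺][CO3²⁻]/Ksp = (9.52×10^-3)(0.0376×10^-3) / 8.128×10^-7 = 0.440

Ω = 0.440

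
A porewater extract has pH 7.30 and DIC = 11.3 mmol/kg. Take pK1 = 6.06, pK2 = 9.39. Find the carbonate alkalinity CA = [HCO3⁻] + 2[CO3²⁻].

CA = [HCO3⁻] + 2[CO3²⁻] = (α₁ + 2α₂)·DIC
At pH 7.30: [H⁺]/K1 = 10^-1.24 = 0.057544, K2/[H⁺] = 10^-2.09 = 0.0081283
α₁ = 1/(1 + 0.057544 + 0.0081283) = 1/1.0657 = 0.9384; α₂ = α₁·K2/[H⁺] = 0.007627
α₁ + 2α₂ = 0.9536
CA = 0.9536 × 11.3 = 10.8 mmol/kg

CA = 10.8 mmol/kg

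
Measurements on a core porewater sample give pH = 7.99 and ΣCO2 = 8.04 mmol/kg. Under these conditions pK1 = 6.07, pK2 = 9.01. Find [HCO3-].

α₁ = 1 / (1 + [H⁺]/K1 + K2/[H⁺]) = 1 / (1 + 10^-1.92 + 10^-1.02)
   = 1 / (1 + 0.012023 + 0.095499) = 1/1.1075 = 0.9029
[HCO3⁻] = α₁ × DIC = 0.9029 × 8.04 = 7.26 mmol/kg

[HCO3⁻] = 7.26 mmol/kg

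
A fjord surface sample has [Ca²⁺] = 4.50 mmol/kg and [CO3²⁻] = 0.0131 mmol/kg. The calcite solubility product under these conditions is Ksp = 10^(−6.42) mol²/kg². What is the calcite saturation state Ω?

Ω = 0.155

Ksp = 10^(−6.42) = 3.802×10^-7
Ω = [Ca²⁺][CO3²⁻]/Ksp = (4.50×10^-3)(0.0131×10^-3) / 3.802×10^-7 = 0.155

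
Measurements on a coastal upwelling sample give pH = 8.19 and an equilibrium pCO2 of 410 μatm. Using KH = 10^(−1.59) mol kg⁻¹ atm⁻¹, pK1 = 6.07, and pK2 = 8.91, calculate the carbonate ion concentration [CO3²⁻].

[CO3²⁻] = 0.265 mmol/kg

[CO2*] = KH · pCO2 = 10^(−1.59) × 410×10^-6 = 1.054×10^-5 mol/kg
α₀ = 1/(1 + K1/[H⁺] + K1K2/[H⁺]²) = 1/(1 + 10^+2.12 + 10^+1.40) = 0.006331
DIC = [CO2*]/α₀ = 1.054×10^-5 / 0.006331 = 1.665 mmol/kg
[CO3²⁻] = α₂·DIC; α₂ = 0.1590, so [CO3²⁻] = 0.1590 × 1.665 = 0.265 mmol/kg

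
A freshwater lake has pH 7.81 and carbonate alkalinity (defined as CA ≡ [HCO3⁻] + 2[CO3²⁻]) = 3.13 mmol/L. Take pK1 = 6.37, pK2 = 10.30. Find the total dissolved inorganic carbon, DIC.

DIC = 3.23 mmol/L

CA = [HCO3⁻] + 2[CO3²⁻] = (α₁ + 2α₂)·DIC
At pH 7.81: [H⁺]/K1 = 10^-1.44 = 0.036308, K2/[H⁺] = 10^-2.49 = 0.0032359
α₁ = 1/(1 + 0.036308 + 0.0032359) = 1/1.0395 = 0.9620; α₂ = α₁·K2/[H⁺] = 0.003113
α₁ + 2α₂ = 0.9682
DIC = CA / (α₁ + 2α₂) = 3.13 / 0.9682 = 3.23 mmol/L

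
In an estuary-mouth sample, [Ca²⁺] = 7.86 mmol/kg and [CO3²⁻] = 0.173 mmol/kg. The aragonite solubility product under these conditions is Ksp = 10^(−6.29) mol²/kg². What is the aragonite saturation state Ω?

Ω = 2.65

Ksp = 10^(−6.29) = 5.129×10^-7
Ω = [Ca²⁺][CO3²⁻]/Ksp = (7.86×10^-3)(0.173×10^-3) / 5.129×10^-7 = 2.65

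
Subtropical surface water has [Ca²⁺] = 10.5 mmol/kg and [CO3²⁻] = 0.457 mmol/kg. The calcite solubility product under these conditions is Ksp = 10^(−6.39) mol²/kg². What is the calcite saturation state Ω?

Ksp = 10^(−6.39) = 4.074×10^-7
Ω = [Ca²⁺][CO3²⁻]/Ksp = (10.5×10^-3)(0.457×10^-3) / 4.074×10^-7 = 11.8

Ω = 11.8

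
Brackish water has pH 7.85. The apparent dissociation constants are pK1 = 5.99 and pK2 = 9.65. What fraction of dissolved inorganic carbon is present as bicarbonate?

α₁ = 1 / (1 + [H⁺]/K1 + K2/[H⁺]) = 1 / (1 + 10^-1.86 + 10^-1.80)
   = 1 / (1 + 0.013804 + 0.015849) = 1/1.0297 = 0.9712

α₁ = 0.971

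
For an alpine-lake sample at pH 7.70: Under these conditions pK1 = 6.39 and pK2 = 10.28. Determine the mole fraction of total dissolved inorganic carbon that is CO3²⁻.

α₂ = 1 / (1 + [H⁺]/K2 + [H⁺]²/(K1K2)) = 1 / (1 + 10^+2.58 + 10^+1.27)
   = 1 / (1 + 380.19 + 18.621) = 1/399.81 = 0.002501

α₂ = 0.00250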